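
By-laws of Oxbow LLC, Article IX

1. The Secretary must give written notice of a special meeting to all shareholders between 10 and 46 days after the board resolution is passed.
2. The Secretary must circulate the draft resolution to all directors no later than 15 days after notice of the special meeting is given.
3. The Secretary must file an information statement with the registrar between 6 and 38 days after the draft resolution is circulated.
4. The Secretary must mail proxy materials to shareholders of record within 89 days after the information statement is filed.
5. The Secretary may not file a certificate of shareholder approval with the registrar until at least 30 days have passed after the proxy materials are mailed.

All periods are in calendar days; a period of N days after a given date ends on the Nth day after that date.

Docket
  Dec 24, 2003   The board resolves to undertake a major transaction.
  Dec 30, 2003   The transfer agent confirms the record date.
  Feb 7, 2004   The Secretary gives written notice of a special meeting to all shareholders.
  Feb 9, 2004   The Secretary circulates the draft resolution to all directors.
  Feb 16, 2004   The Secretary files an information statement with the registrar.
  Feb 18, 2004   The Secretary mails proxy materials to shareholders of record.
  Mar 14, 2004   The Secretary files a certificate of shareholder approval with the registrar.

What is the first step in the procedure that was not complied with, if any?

Step 5

Step 1: the window is 10–46 days after Dec 24, 2003 (when the board resolution is passed), so Jan 3, 2004 through Feb 8, 2004; done Feb 7, 2004, which is between those dates.
Step 2: 15 days after Feb 7, 2004 (when notice of the special meeting is given) is Feb 22, 2004; Feb 9, 2004 is within that limit.
Step 3: the window is 6–38 days after Feb 9, 2004 (when the draft resolution is circulated), so Feb 15, 2004 through Mar 18, 2004; done Feb 16, 2004 — within the window.
Step 4: 89 days after Feb 16, 2004 (when the information statement is filed) is May 15, 2004; done Feb 18, 2004 — timely.
Step 5: the earliest permitted date is 30 days after Feb 18, 2004 (when the proxy materials are mailed), i.e. Mar 19, 2004; Mar 14, 2004 is 5 days before the earliest permitted date.
Later steps need not be reached.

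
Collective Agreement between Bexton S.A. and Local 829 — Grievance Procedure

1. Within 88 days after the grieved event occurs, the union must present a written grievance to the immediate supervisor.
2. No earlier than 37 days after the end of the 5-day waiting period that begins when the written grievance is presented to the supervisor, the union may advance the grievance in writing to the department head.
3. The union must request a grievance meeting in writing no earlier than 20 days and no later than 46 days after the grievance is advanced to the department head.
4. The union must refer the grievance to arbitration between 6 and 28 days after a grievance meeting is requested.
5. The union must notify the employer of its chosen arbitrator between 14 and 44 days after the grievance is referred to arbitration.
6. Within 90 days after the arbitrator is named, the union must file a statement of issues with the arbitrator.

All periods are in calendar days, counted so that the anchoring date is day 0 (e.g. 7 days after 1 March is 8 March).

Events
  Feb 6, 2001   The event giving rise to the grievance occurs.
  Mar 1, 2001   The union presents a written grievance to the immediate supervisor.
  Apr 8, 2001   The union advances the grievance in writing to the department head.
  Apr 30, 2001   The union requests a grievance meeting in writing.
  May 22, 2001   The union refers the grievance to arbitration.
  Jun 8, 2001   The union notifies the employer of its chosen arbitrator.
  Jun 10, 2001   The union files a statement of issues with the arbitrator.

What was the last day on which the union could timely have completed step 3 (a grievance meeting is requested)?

Step 3 runs from Apr 8, 2001, when the grievance is advanced to the department head. The window is 20–46 days after Apr 8, 2001; it closes on May 24, 2001.

May 24, 2001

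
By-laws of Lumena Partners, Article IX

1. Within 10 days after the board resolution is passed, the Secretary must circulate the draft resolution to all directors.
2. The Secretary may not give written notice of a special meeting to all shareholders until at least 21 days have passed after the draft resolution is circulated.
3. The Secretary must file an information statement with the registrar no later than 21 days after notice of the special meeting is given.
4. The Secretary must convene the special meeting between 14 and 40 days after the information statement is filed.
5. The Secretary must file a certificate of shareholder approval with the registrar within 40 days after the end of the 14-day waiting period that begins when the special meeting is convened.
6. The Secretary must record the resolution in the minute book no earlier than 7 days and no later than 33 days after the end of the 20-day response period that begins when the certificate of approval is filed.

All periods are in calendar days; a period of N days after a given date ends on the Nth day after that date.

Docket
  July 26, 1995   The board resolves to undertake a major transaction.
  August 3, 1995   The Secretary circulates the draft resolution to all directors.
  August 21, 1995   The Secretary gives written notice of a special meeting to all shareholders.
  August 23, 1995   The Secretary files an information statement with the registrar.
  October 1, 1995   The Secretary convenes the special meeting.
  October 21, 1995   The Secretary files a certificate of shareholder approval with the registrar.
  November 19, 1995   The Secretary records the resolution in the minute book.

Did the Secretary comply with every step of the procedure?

(1) due by July 26, 1995 + 10 days = August 5, 1995; completed August 3, 1995, before the deadline.
(2) permitted from August 3, 1995 + 21 days = August 24, 1995 onward; August 21, 1995 is 3 days before the earliest permitted date.

No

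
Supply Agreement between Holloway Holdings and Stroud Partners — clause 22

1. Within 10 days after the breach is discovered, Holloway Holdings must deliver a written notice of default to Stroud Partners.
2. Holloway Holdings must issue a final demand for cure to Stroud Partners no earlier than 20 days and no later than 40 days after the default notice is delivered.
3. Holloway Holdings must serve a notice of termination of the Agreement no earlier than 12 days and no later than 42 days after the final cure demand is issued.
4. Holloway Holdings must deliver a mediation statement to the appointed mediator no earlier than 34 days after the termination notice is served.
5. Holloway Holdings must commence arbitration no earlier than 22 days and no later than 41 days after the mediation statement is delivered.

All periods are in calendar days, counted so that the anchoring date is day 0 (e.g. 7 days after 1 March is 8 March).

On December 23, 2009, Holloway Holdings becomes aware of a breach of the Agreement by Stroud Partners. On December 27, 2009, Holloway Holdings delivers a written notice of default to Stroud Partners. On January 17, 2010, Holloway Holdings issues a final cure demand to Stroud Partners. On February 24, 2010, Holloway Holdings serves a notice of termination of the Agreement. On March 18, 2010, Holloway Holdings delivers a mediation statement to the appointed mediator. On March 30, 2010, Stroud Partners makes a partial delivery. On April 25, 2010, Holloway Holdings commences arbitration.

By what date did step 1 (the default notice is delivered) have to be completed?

Step 1 runs from December 23, 2009, when the breach is discovered. 10 days after December 23, 2009 is January 2, 2010.

January 2, 2010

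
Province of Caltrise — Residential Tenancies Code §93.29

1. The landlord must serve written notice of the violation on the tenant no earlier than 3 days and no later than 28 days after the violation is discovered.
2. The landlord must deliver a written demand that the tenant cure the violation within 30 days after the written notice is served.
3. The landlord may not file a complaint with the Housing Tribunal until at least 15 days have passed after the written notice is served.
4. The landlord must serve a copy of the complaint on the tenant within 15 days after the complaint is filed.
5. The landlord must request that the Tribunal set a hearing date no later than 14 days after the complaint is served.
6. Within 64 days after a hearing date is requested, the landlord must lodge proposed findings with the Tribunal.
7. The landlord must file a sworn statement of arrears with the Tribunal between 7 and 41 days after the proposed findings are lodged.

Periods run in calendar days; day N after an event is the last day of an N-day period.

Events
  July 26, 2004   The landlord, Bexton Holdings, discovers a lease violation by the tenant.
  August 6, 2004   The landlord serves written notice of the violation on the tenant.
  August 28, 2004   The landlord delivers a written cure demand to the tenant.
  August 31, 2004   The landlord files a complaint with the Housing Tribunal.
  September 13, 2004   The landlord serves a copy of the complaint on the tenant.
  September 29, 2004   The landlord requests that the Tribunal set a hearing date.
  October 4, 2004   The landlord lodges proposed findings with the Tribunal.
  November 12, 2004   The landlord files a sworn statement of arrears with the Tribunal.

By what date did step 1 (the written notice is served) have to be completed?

Step 1 runs from July 26, 2004, when the violation is discovered. The window is 3–28 days after July 26, 2004; it closes on August 23, 2004.

August 23, 2004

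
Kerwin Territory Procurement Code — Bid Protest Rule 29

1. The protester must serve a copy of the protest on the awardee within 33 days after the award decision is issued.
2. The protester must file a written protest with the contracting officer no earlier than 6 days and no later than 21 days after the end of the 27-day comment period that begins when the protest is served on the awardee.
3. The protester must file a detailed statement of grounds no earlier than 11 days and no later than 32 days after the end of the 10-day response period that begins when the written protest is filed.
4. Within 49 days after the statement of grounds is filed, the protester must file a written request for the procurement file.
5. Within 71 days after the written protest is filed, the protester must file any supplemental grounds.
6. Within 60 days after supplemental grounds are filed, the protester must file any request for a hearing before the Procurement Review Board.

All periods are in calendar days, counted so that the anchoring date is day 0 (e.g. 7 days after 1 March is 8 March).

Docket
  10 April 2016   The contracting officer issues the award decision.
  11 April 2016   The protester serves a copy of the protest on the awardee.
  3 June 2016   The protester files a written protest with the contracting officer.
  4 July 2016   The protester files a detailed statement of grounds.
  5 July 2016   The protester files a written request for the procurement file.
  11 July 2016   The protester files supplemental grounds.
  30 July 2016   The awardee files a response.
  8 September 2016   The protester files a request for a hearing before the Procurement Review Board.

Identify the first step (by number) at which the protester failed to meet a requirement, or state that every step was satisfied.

Step 1: 33 days after 10 April 2016 (when the award decision is issued) is 13 May 2016; completed 11 April 2016, before the deadline.
Step 2: the window is 6–21 days after 8 May 2016 (end of the 27-day comment period, which began when the protest is served on the awardee on 11 April 2016), so 14 May 2016 through 29 May 2016; done 3 June 2016 — 5 days after the window closed.
The procedure was therefore not followed at step 2.

Step 2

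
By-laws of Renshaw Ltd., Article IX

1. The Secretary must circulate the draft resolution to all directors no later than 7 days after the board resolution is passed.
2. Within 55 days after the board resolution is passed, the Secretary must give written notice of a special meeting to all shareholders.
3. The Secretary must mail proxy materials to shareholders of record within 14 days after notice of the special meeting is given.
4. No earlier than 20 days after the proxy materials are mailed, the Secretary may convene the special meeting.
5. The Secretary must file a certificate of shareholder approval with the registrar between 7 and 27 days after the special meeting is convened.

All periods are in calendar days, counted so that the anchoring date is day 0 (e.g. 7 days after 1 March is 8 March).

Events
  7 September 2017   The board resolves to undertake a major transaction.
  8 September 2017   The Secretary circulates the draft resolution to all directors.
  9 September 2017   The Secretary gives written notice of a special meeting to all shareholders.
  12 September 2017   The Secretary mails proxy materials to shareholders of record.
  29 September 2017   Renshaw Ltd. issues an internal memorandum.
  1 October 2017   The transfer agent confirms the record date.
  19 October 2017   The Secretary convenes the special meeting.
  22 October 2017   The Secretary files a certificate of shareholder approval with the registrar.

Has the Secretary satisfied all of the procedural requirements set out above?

Step 1 — counting 7 days from 7 September 2017 (when the board resolution is passed) gives a deadline of 14 September 2017; done 8 September 2017 — timely.
Step 2 — counting 55 days from 7 September 2017 (when the board resolution is passed) gives a deadline of 1 November 2017; 9 September 2017 is within that limit.
Step 3 — counting 14 days from 9 September 2017 (when notice of the special meeting is given) gives a deadline of 23 September 2017; completed 12 September 2017, before the deadline.
Step 4 — must wait 20 days from 12 September 2017 (when the proxy materials are mailed), so not before 2 October 2017; 19 October 2017 is on or after that date.
Step 5 — 7 and 27 days from 19 October 2017 (when the special meeting is convened) are 26 October 2017 and 15 November 2017 respectively; done 22 October 2017 — 4 days before the window opened.

No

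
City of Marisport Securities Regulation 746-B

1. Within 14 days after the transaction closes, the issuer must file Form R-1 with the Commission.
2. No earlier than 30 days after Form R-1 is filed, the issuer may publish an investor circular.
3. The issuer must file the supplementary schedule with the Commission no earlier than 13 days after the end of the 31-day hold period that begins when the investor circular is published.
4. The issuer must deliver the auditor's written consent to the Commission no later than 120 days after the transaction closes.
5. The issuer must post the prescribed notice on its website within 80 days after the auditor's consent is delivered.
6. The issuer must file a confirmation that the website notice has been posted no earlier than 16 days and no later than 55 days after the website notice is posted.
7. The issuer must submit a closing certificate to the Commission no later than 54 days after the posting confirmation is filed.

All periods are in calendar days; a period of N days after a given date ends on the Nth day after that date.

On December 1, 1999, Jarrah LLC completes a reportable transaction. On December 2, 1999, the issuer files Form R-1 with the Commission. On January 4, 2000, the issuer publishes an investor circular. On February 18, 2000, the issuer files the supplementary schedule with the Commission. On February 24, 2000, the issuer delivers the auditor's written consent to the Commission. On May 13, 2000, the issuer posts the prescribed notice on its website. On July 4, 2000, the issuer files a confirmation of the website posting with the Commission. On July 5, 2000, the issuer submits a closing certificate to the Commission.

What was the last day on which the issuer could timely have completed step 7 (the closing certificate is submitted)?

Step 7 runs from July 4, 2000, when the posting confirmation is filed. 54 days after July 4, 2000 is August 27, 2000.

August 27, 2000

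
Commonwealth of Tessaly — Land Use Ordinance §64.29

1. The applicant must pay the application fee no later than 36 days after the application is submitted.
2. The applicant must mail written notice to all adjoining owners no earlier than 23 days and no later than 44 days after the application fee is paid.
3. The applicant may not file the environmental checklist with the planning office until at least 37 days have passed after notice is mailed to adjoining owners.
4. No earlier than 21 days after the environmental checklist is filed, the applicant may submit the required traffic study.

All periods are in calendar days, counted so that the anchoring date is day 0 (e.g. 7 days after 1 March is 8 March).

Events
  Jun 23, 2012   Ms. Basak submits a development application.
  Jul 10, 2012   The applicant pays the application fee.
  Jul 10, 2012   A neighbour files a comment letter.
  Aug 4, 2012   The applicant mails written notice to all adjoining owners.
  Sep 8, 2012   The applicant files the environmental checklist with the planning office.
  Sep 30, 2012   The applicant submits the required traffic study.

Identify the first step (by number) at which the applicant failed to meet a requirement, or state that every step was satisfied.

Step 3

Step 1: 36 days after Jun 23, 2012 (when the application is submitted) is Jul 29, 2012; completed Jul 10, 2012, before the deadline.
Step 2: the window is 23–44 days after Jul 10, 2012 (when the application fee is paid), so Aug 2, 2012 through Aug 23, 2012; Aug 4, 2012 falls inside that range.
Step 3: the earliest permitted date is 37 days after Aug 4, 2012 (when notice is mailed to adjoining owners), i.e. Sep 10, 2012; done Sep 8, 2012 — 2 days too early.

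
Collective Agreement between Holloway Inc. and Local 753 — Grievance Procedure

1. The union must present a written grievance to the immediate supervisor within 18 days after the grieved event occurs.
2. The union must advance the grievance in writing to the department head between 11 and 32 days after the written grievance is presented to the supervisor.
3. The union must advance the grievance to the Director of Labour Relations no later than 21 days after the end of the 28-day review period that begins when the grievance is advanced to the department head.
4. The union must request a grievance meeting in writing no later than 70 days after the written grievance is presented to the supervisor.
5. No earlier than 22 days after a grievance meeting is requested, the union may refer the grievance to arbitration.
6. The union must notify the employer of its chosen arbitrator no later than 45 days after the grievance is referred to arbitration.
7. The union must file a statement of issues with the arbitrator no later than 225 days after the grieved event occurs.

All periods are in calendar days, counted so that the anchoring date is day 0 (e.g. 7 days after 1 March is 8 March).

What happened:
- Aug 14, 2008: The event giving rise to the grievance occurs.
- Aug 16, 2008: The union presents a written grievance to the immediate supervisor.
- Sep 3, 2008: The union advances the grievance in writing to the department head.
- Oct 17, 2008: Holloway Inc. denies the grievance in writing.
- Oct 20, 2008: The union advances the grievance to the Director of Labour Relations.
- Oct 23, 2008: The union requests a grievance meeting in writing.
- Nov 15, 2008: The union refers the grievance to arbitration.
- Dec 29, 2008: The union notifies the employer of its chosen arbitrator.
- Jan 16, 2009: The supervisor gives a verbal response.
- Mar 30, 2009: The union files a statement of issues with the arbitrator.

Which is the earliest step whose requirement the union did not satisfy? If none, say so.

Step 1 — counting 18 days from Aug 14, 2008 (when the grieved event occurs) gives a deadline of Sep 1, 2008; completed Aug 16, 2008, before the deadline.
Step 2 — 11 and 32 days from Aug 16, 2008 (when the written grievance is presented to the supervisor) are Aug 27, 2008 and Sep 17, 2008 respectively; done Sep 3, 2008, which is between those dates.
Step 3 — counting 21 days from Oct 1, 2008 (end of the 28-day review period, which began when the grievance is advanced to the department head on Sep 3, 2008) gives a deadline of Oct 22, 2008; done Oct 20, 2008 — timely.
Step 4 — counting 70 days from Aug 16, 2008 (when the written grievance is presented to the supervisor) gives a deadline of Oct 25, 2008; done Oct 23, 2008 — timely.
Step 5 — must wait 22 days from Oct 23, 2008 (when a grievance meeting is requested), so not before Nov 14, 2008; done Nov 15, 2008 — permitted.
Step 6 — counting 45 days from Nov 15, 2008 (when the grievance is referred to arbitration) gives a deadline of Dec 30, 2008; Dec 29, 2008 is within that limit.
Step 7 — counting 225 days from Aug 14, 2008 (when the grieved event occurs) gives a deadline of Mar 27, 2009; done Mar 30, 2009 — 3 days late.
That is the first point of non-compliance.

Step 7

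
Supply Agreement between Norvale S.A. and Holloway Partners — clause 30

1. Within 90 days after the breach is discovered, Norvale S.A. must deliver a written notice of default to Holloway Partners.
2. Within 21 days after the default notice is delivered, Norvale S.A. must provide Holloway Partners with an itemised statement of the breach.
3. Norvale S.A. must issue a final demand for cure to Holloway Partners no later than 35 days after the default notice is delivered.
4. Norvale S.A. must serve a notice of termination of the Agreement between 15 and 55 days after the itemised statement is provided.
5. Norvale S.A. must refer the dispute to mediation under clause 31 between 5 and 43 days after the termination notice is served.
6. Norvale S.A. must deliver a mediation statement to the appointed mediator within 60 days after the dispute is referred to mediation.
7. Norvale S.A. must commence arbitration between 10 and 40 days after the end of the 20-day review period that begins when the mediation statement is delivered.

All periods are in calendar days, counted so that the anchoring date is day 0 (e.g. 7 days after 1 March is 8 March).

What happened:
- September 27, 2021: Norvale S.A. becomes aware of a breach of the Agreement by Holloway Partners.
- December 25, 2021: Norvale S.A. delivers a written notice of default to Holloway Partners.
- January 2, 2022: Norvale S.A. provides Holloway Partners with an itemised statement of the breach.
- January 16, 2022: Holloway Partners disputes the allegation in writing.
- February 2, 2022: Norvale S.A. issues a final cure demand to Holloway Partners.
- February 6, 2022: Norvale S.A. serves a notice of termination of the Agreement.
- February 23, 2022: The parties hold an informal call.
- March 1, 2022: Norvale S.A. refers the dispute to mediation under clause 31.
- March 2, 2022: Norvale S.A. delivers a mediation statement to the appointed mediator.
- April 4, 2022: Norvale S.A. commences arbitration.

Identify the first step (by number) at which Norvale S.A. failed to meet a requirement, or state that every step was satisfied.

(1) due by September 27, 2021 + 90 days = December 26, 2021; completed December 25, 2021, before the deadline.
(2) due by December 25, 2021 + 21 days = January 15, 2022; completed January 2, 2022, before the deadline.
(3) due by December 25, 2021 + 35 days = January 29, 2022; February 2, 2022 misses that deadline by 4 days.
No need to go further; step 3 was not satisfied.

Step 3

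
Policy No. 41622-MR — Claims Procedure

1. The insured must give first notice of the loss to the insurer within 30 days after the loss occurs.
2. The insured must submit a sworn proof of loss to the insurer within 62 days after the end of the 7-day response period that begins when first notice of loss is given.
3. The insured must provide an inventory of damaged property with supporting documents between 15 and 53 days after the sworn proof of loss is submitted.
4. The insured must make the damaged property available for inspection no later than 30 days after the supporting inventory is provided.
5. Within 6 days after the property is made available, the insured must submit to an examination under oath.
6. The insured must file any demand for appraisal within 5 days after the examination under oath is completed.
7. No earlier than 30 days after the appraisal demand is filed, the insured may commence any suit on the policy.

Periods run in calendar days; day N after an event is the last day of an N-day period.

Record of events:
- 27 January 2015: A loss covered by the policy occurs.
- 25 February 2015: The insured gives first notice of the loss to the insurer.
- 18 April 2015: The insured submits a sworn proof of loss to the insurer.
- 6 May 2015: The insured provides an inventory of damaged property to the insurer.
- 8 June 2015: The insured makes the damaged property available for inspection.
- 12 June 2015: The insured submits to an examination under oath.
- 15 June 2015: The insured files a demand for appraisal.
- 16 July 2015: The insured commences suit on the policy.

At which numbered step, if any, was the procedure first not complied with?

Step 4

(1) due by 27 January 2015 + 30 days = 26 February 2015; completed 25 February 2015, before the deadline.
(2) due by 4 March 2015 + 62 days = 5 May 2015; completed 18 April 2015, before the deadline.
(3) the permitted window runs from 18 April 2015 + 15 = 3 May 2015 to 18 April 2015 + 53 = 10 June 2015; 6 May 2015 falls inside that range.
(4) due by 6 May 2015 + 30 days = 5 June 2015; 8 June 2015 misses that deadline by 3 days.
The analysis stops there.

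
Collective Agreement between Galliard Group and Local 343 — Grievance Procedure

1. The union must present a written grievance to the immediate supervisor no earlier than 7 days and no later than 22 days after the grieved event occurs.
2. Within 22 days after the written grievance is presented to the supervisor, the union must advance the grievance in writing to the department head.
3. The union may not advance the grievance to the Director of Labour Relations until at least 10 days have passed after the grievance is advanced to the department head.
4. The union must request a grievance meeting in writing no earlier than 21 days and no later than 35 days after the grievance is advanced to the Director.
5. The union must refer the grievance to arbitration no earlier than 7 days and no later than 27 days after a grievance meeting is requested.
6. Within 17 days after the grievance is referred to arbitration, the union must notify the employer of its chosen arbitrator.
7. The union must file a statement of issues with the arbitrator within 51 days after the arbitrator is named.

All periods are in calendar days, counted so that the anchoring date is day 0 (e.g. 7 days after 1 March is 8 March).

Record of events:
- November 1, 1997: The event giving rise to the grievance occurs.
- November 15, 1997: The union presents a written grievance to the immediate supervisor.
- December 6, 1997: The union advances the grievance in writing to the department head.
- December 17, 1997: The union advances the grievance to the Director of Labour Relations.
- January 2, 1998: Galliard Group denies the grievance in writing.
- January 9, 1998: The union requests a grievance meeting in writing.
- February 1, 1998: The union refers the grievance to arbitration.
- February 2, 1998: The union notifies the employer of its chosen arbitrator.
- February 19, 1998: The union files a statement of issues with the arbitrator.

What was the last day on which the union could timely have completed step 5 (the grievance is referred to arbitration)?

February 5, 1998

Step 5 runs from January 9, 1998, when a grievance meeting is requested. The window is 7–27 days after January 9, 1998; it closes on February 5, 1998.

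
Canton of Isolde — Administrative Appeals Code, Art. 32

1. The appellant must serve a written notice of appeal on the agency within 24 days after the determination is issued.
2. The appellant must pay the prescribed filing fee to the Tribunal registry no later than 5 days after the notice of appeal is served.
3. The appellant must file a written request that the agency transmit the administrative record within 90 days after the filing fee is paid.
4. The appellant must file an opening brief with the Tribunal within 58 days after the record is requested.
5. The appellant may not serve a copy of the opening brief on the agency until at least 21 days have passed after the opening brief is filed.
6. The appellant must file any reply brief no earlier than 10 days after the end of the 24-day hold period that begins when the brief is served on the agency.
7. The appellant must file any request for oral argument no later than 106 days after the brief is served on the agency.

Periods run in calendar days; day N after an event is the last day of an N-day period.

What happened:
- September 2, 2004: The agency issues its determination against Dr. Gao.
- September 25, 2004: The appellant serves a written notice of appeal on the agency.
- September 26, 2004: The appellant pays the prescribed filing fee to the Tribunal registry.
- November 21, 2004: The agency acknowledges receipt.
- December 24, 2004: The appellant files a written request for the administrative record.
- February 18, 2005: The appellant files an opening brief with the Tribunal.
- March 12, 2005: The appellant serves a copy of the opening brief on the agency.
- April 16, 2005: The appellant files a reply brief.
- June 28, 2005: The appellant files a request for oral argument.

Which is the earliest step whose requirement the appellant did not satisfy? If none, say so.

Step 1 — counting 24 days from September 2, 2004 (when the determination is issued) gives a deadline of September 26, 2004; September 25, 2004 is within that limit.
Step 2 — counting 5 days from September 25, 2004 (when the notice of appeal is served) gives a deadline of September 30, 2004; done September 26, 2004 — timely.
Step 3 — counting 90 days from September 26, 2004 (when the filing fee is paid) gives a deadline of December 25, 2004; done December 24, 2004 — timely.
Step 4 — counting 58 days from December 24, 2004 (when the record is requested) gives a deadline of February 20, 2005; done February 18, 2005 — timely.
Step 5 — must wait 21 days from February 18, 2005 (when the opening brief is filed), so not before March 11, 2005; March 12, 2005 is on or after that date.
Step 6 — must wait 10 days from April 5, 2005 (end of the 24-day hold period, which began when the brief is served on the agency on March 12, 2005), so not before April 15, 2005; April 16, 2005 is on or after that date.
Step 7 — counting 106 days from March 12, 2005 (when the brief is served on the agency) gives a deadline of June 26, 2005; not done until June 28, 2005, 2 days after the deadline.
That is the first point of non-compliance.

Step 7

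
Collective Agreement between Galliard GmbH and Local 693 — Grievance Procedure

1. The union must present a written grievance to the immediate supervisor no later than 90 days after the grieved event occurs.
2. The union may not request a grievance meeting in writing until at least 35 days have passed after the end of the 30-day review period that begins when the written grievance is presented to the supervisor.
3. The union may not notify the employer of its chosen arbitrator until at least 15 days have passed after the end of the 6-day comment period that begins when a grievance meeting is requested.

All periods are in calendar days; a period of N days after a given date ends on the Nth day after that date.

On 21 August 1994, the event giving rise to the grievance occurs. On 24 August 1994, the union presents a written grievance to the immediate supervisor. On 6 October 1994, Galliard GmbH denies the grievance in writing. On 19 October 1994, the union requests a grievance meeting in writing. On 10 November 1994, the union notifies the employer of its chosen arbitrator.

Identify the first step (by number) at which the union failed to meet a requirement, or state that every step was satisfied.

Step 2

(1) due by 21 August 1994 + 90 days = 19 November 1994; 24 August 1994 is within that limit.
(2) permitted from 23 September 1994 + 35 days = 28 October 1994 onward; 19 October 1994 is 9 days before the earliest permitted date.
The analysis stops there.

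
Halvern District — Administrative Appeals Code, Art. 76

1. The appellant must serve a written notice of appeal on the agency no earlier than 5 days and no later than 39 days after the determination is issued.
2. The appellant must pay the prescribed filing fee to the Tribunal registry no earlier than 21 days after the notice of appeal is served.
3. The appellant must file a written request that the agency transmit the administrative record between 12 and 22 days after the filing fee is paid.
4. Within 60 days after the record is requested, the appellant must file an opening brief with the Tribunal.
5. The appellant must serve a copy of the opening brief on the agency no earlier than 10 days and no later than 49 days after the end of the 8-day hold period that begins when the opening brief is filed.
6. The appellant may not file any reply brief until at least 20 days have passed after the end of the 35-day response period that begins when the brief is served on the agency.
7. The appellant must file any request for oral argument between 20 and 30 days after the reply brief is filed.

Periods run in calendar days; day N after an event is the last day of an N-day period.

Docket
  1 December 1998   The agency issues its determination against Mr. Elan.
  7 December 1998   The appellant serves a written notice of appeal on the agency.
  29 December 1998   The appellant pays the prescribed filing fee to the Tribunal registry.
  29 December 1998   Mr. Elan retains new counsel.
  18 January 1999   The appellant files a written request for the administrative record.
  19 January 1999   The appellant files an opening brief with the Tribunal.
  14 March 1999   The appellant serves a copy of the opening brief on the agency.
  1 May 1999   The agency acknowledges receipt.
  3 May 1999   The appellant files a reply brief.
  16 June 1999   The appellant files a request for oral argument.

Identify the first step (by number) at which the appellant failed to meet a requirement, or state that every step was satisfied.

Step 6

Step 1: the window is 5–39 days after 1 December 1998 (when the determination is issued), so 6 December 1998 through 9 January 1999; done 7 December 1998 — within the window.
Step 2: the earliest permitted date is 21 days after 7 December 1998 (when the notice of appeal is served), i.e. 28 December 1998; done 29 December 1998 — permitted.
Step 3: the window is 12–22 days after 29 December 1998 (when the filing fee is paid), so 10 January 1999 through 20 January 1999; done 18 January 1999 — within the window.
Step 4: 60 days after 18 January 1999 (when the record is requested) is 19 March 1999; done 19 January 1999 — timely.
Step 5: the window is 10–49 days after 27 January 1999 (end of the 8-day hold period, which began when the opening brief is filed on 19 January 1999), so 6 February 1999 through 17 March 1999; done 14 March 1999 — within the window.
Step 6: the earliest permitted date is 20 days after 18 April 1999 (end of the 35-day response period, which began when the brief is served on the agency on 14 March 1999), i.e. 8 May 1999; 3 May 1999 is 5 days before the earliest permitted date.
No need to go further; step 6 was not satisfied.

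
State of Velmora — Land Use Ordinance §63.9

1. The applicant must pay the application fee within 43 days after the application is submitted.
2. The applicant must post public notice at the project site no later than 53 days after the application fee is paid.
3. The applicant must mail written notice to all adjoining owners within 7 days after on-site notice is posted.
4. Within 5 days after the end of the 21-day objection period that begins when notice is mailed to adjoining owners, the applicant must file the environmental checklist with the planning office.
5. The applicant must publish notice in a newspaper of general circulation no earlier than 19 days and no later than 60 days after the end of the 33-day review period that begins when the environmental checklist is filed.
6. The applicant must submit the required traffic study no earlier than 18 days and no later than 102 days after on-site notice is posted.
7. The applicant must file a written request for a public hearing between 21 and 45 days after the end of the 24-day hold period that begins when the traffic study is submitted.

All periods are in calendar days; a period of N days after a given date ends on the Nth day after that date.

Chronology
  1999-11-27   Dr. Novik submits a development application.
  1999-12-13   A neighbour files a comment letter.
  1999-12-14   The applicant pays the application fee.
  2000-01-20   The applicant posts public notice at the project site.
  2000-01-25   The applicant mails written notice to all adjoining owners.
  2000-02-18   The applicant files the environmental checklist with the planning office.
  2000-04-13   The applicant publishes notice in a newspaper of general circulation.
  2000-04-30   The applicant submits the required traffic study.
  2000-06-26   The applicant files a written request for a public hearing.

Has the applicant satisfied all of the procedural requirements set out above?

(1) due by 1999-11-27 + 43 days = 2000-01-09; completed 1999-12-14, before the deadline.
(2) due by 1999-12-14 + 53 days = 2000-02-05; 2000-01-20 is within that limit.
(3) due by 2000-01-20 + 7 days = 2000-01-27; completed 2000-01-25, before the deadline.
(4) due by 2000-02-15 + 5 days = 2000-02-20; completed 2000-02-18, before the deadline.
(5) the permitted window runs from 2000-03-22 + 19 = 2000-04-10 to 2000-03-22 + 60 = 2000-05-21; done 2000-04-13 — within the window.
(6) the permitted window runs from 2000-01-20 + 18 = 2000-02-07 to 2000-01-20 + 102 = 2000-05-01; done 2000-04-30 — within the window.
(7) the permitted window runs from 2000-05-24 + 21 = 2000-06-14 to 2000-05-24 + 45 = 2000-07-08; done 2000-06-26, which is between those dates.

Yes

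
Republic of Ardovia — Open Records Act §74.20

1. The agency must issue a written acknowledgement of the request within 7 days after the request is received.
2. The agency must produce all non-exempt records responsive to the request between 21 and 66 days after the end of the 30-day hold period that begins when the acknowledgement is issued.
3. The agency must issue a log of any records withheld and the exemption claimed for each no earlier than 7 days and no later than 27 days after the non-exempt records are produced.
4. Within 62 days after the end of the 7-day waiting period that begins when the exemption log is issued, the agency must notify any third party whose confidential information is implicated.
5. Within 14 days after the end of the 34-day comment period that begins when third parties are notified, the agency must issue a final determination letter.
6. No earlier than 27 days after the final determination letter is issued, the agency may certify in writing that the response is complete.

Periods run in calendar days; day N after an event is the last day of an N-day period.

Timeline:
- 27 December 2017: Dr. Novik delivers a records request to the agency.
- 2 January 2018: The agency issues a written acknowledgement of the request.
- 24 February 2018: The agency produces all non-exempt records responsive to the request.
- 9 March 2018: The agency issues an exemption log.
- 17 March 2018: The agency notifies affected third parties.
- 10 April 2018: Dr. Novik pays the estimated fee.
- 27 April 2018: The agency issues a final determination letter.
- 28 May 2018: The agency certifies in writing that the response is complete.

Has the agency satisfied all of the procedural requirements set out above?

Yes

Step 1: 7 days after 27 December 2017 (when the request is received) is 3 January 2018; 2 January 2018 is within that limit.
Step 2: the window is 21–66 days after 1 February 2018 (end of the 30-day hold period, which began when the acknowledgement is issued on 2 January 2018), so 22 February 2018 through 8 April 2018; 24 February 2018 falls inside that range.
Step 3: the window is 7–27 days after 24 February 2018 (when the non-exempt records are produced), so 3 March 2018 through 23 March 2018; 9 March 2018 falls inside that range.
Step 4: 62 days after 16 March 2018 (end of the 7-day waiting period, which began when the exemption log is issued on 9 March 2018) is 17 May 2018; done 17 March 2018 — timely.
Step 5: 14 days after 20 April 2018 (end of the 34-day comment period, which began when third parties are notified on 17 March 2018) is 4 May 2018; done 27 April 2018 — timely.
Step 6: the earliest permitted date is 27 days after 27 April 2018 (when the final determination letter is issued), i.e. 24 May 2018; 28 May 2018 is on or after that date.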